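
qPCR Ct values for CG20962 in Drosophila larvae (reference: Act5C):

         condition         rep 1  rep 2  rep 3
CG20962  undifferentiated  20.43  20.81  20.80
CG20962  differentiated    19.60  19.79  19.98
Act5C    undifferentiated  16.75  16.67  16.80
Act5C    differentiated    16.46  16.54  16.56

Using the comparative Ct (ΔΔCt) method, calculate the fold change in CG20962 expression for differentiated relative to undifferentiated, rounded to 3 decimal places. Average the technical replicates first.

1.591

Mean Ct: CG20962 undifferentiated 20.680; CG20962 differentiated 19.790; Act5C undifferentiated 16.740; Act5C differentiated 16.520
ΔCt(undifferentiated) = 20.680 − 16.740 = 3.940
ΔCt(differentiated) = 19.790 − 16.520 = 3.270
ΔΔCt = 3.270 − 3.940 = -0.670
Fold change = 2^(−(-0.670)) = 2^0.670 = 1.5911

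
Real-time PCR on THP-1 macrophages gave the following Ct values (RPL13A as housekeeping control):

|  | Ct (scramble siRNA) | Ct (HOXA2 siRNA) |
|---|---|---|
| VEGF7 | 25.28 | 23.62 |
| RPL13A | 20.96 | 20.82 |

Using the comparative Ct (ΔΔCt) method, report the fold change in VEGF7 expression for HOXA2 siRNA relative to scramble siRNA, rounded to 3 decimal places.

ΔCt(scramble siRNA) = 25.280 − 20.960 = 4.320
ΔCt(HOXA2 siRNA) = 23.620 − 20.820 = 2.800
ΔΔCt = 2.800 − 4.320 = -1.520
Fold change = 2^(−(-1.520)) = 2^1.520 = 2.8679

2.868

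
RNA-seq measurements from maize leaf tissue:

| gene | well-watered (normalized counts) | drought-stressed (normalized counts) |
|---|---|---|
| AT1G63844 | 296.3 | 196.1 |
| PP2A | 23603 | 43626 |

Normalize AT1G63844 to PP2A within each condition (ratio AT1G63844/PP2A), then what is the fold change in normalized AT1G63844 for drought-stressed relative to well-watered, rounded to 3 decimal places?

0.358

AT1G63844/PP2A (well-watered) = 296.3 / 23603 = 0.012553
AT1G63844/PP2A (drought-stressed) = 196.1 / 43626 = 0.004495
Fold change = 0.004495 / 0.012553 = 0.3581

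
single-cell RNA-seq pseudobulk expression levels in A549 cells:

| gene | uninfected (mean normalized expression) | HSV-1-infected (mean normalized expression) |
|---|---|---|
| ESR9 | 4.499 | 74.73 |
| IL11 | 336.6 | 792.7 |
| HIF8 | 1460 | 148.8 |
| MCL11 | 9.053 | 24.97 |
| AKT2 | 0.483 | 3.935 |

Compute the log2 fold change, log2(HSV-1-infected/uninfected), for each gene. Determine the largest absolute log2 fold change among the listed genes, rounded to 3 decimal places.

log2(74.73/4.499) = 4.054  (ESR9)
log2(792.7/336.6) = 1.236  (IL11)
log2(148.8/1460) = -3.295  (HIF8)
log2(24.97/9.053) = 1.464  (MCL11)
log2(3.935/0.483) = 3.026  (AKT2)
The largest magnitude belongs to ESR9.

4.054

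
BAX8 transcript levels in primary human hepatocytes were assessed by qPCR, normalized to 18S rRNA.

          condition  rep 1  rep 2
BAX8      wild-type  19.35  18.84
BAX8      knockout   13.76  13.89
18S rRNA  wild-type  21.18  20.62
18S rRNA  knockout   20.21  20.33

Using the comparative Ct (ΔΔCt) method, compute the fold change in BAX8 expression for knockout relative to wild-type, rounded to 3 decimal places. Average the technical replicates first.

Mean Ct: BAX8 wild-type 19.095; BAX8 knockout 13.825; 18S rRNA wild-type 20.900; 18S rRNA knockout 20.270
ΔCt(wild-type) = 19.095 − 20.900 = -1.805
ΔCt(knockout) = 13.825 − 20.270 = -6.445
ΔΔCt = -6.445 − (-1.805) = -4.640
Fold change = 2^(−(-4.640)) = 2^4.640 = 24.9333

24.933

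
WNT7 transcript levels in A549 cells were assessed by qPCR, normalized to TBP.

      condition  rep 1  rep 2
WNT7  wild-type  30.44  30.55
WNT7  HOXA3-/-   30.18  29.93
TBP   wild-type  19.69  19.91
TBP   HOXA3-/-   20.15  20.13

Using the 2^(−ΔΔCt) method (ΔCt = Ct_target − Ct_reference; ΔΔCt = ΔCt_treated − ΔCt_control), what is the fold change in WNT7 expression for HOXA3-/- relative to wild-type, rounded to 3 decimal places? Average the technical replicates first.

Mean Ct: WNT7 wild-type 30.495; WNT7 HOXA3-/- 30.055; TBP wild-type 19.800; TBP HOXA3-/- 20.140
ΔCt(wild-type) = 30.495 − 19.800 = 10.695
ΔCt(HOXA3-/-) = 30.055 − 20.140 = 9.915
ΔΔCt = 9.915 − 10.695 = -0.780
Fold change = 2^(−(-0.780)) = 2^0.780 = 1.7171

1.717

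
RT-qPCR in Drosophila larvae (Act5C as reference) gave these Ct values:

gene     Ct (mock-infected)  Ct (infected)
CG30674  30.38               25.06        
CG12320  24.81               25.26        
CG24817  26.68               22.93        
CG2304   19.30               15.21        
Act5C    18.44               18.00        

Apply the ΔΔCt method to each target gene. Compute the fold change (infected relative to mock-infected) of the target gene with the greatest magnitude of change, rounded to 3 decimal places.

29.446

CG30674: ΔΔCt = (25.06−18.00) − (30.38−18.44) = 7.06 − 11.94 = -4.88; fold change = 2^4.88 = 29.446
CG12320: ΔΔCt = (25.26−18.00) − (24.81−18.44) = 7.26 − 6.37 = 0.89; fold change = 2^-0.89 = 0.540
CG24817: ΔΔCt = (22.93−18.00) − (26.68−18.44) = 4.93 − 8.24 = -3.31; fold change = 2^3.31 = 9.918
CG2304: ΔΔCt = (15.21−18.00) − (19.30−18.44) = -2.79 − 0.86 = -3.65; fold change = 2^3.65 = 12.553
CG30674 has the largest |ΔΔCt| = 4.88.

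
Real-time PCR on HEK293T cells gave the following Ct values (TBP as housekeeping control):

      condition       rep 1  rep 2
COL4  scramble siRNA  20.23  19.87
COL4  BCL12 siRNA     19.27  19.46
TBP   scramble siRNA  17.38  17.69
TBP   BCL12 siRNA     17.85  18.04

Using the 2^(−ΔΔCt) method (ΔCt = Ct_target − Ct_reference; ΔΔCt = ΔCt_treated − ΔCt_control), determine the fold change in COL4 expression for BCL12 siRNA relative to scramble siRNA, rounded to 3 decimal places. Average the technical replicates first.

2.136

Mean Ct: COL4 scramble siRNA 20.050; COL4 BCL12 siRNA 19.365; TBP scramble siRNA 17.535; TBP BCL12 siRNA 17.945
ΔCt(scramble siRNA) = 20.050 − 17.535 = 2.515
ΔCt(BCL12 siRNA) = 19.365 − 17.945 = 1.420
ΔΔCt = 1.420 − 2.515 = -1.095
Fold change = 2^(−(-1.095)) = 2^1.095 = 2.1361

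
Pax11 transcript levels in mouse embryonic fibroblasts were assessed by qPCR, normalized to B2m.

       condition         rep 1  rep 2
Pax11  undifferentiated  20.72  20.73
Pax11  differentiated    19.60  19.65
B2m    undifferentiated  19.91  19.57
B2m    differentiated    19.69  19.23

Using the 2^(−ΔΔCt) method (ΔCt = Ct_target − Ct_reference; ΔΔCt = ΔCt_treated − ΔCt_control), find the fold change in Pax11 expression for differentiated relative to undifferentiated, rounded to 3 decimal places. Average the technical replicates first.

1.765

Mean Ct: Pax11 undifferentiated 20.725; Pax11 differentiated 19.625; B2m undifferentiated 19.740; B2m differentiated 19.460
ΔCt(undifferentiated) = 20.725 − 19.740 = 0.985
ΔCt(differentiated) = 19.625 − 19.460 = 0.165
ΔΔCt = 0.165 − 0.985 = -0.820
Fold change = 2^(−(-0.820)) = 2^0.820 = 1.7654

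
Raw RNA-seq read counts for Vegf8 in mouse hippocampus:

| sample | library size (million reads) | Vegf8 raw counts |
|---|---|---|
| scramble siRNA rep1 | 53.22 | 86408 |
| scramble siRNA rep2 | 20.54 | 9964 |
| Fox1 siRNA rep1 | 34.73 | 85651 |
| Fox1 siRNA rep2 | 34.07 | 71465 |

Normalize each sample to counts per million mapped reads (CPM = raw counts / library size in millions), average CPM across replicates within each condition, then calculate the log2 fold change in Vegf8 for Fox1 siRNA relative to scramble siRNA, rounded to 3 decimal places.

CPM(scramble siRNA rep1) = 86408 / 53.22 = 1623.6002
CPM(scramble siRNA rep2) = 9964 / 20.54 = 485.1022
CPM(Fox1 siRNA rep1) = 85651 / 34.73 = 2466.1964
CPM(Fox1 siRNA rep2) = 71465 / 34.07 = 2097.5932
mean CPM(scramble siRNA) = 1054.3512; mean CPM(Fox1 siRNA) = 2281.8948
Fold change = 2281.8948 / 1054.3512 = 2.16426
log2(2.16426) = 1.1139

1.114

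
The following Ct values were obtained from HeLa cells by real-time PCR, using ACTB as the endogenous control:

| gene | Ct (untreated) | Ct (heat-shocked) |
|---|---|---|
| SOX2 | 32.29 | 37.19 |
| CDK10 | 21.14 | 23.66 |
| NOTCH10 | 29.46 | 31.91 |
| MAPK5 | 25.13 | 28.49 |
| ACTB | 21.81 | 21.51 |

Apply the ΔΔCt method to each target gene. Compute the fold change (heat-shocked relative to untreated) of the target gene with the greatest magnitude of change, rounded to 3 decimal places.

0.027

SOX2: ΔΔCt = (37.19−21.51) − (32.29−21.81) = 15.68 − 10.48 = 5.20; fold change = 2^-5.20 = 0.027
CDK10: ΔΔCt = (23.66−21.51) − (21.14−21.81) = 2.15 − (-0.67) = 2.82; fold change = 2^-2.82 = 0.142
NOTCH10: ΔΔCt = (31.91−21.51) − (29.46−21.81) = 10.40 − 7.65 = 2.75; fold change = 2^-2.75 = 0.149
MAPK5: ΔΔCt = (28.49−21.51) − (25.13−21.81) = 6.98 − 3.32 = 3.66; fold change = 2^-3.66 = 0.079
SOX2 has the largest |ΔΔCt| = 5.20.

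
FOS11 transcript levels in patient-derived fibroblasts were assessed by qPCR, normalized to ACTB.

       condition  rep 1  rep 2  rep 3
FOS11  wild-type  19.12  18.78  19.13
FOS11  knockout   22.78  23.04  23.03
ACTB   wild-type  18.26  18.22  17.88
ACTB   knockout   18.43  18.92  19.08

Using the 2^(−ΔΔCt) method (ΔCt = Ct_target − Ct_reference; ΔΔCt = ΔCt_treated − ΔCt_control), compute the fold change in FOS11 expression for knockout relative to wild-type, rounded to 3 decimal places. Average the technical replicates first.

Mean Ct: FOS11 wild-type 19.010; FOS11 knockout 22.950; ACTB wild-type 18.120; ACTB knockout 18.810
ΔCt(wild-type) = 19.010 − 18.120 = 0.890
ΔCt(knockout) = 22.950 − 18.810 = 4.140
ΔΔCt = 4.140 − 0.890 = 3.250
Fold change = 2^(−3.250) = 0.1051

0.105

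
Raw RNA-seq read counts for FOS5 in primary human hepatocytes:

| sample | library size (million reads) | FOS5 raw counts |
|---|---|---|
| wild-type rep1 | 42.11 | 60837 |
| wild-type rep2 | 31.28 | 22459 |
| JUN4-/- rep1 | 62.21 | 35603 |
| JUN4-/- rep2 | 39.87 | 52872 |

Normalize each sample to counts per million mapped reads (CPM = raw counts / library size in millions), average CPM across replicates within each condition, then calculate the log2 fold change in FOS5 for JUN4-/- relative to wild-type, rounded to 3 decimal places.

CPM(wild-type rep1) = 60837 / 42.11 = 1444.7162
CPM(wild-type rep2) = 22459 / 31.28 = 717.9987
CPM(JUN4-/- rep1) = 35603 / 62.21 = 572.3035
CPM(JUN4-/- rep2) = 52872 / 39.87 = 1326.1099
mean CPM(wild-type) = 1081.3575; mean CPM(JUN4-/-) = 949.2067
Fold change = 949.2067 / 1081.3575 = 0.87779
log2(0.87779) = -0.1880

-0.188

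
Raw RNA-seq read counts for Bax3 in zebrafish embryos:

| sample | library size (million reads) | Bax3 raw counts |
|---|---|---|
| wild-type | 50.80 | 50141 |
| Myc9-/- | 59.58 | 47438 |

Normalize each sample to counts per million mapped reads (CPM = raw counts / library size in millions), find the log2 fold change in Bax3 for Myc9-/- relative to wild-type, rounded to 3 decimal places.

CPM(wild-type) = 50141 / 50.80 = 987.0276
CPM(Myc9-/-) = 47438 / 59.58 = 796.2068
Fold change = 796.2068 / 987.0276 = 0.80667
log2(0.80667) = -0.3099

-0.310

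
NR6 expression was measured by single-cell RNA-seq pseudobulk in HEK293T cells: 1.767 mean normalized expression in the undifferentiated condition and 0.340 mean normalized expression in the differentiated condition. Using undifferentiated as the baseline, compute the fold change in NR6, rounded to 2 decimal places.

Fold change = 0.340 / 1.767 = 0.192
NR6 is downregulated.

0.19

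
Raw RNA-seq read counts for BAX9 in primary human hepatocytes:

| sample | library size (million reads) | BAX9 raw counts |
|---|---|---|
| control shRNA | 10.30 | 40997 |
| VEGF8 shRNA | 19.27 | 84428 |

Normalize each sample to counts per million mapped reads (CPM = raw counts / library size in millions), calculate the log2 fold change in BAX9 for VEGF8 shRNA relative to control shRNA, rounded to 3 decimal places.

CPM(control shRNA) = 40997 / 10.30 = 3980.2913
CPM(VEGF8 shRNA) = 84428 / 19.27 = 4381.3181
Fold change = 4381.3181 / 3980.2913 = 1.10075
log2(1.10075) = 0.1385

0.138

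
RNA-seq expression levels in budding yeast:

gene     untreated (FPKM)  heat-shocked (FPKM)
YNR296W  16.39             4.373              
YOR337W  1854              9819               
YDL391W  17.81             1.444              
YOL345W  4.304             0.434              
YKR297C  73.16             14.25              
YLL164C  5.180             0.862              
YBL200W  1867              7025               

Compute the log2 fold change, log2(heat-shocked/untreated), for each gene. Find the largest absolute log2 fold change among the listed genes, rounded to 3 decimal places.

3.625

log2(4.373/16.39) = -1.906  (YNR296W)
log2(9819/1854) = 2.405  (YOR337W)
log2(1.444/17.81) = -3.625  (YDL391W)
log2(0.434/4.304) = -3.310  (YOL345W)
log2(14.25/73.16) = -2.360  (YKR297C)
log2(0.862/5.180) = -2.587  (YLL164C)
log2(7025/1867) = 1.912  (YBL200W)
The largest magnitude belongs to YDL391W.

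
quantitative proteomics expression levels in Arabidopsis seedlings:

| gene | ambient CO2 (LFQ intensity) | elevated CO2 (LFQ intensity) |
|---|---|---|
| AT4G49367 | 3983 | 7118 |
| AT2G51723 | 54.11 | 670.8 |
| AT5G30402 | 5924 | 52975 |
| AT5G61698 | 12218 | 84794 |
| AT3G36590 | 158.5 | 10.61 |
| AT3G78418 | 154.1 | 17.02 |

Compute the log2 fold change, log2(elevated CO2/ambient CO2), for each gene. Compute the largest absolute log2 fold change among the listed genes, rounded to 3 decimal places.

log2(7118/3983) = 0.838  (AT4G49367)
log2(670.8/54.11) = 3.632  (AT2G51723)
log2(52975/5924) = 3.161  (AT5G30402)
log2(84794/12218) = 2.795  (AT5G61698)
log2(10.61/158.5) = -3.901  (AT3G36590)
log2(17.02/154.1) = -3.179  (AT3G78418)
The largest magnitude belongs to AT3G36590.

3.901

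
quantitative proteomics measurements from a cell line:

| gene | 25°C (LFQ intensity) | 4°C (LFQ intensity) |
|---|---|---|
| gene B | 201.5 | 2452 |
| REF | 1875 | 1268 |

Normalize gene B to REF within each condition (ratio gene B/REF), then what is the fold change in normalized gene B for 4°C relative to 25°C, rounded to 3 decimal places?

gene B/REF (25°C) = 201.5 / 1875 = 0.10747
gene B/REF (4°C) = 2452 / 1268 = 1.9338
Fold change = 1.9338 / 0.10747 = 17.9940

17.994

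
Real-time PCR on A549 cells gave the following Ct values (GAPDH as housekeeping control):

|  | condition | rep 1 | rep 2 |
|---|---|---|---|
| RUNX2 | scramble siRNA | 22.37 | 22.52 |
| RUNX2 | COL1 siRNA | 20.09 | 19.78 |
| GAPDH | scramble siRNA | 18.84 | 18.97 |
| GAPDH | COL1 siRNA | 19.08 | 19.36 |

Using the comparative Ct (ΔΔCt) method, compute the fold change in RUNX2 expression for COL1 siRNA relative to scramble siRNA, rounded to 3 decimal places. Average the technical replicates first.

Mean Ct: RUNX2 scramble siRNA 22.445; RUNX2 COL1 siRNA 19.935; GAPDH scramble siRNA 18.905; GAPDH COL1 siRNA 19.220
ΔCt(scramble siRNA) = 22.445 − 18.905 = 3.540
ΔCt(COL1 siRNA) = 19.935 − 19.220 = 0.715
ΔΔCt = 0.715 − 3.540 = -2.825
Fold change = 2^(−(-2.825)) = 2^2.825 = 7.0861

7.086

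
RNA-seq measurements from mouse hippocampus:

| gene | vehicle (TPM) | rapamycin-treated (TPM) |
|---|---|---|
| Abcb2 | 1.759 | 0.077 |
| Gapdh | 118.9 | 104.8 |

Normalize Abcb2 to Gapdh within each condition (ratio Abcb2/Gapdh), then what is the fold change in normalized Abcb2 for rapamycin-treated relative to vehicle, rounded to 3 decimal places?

Abcb2/Gapdh (vehicle) = 1.759 / 118.9 = 0.014794
Abcb2/Gapdh (rapamycin-treated) = 0.077 / 104.8 = 0.00073473
Fold change = 0.00073473 / 0.014794 = 0.0497

0.050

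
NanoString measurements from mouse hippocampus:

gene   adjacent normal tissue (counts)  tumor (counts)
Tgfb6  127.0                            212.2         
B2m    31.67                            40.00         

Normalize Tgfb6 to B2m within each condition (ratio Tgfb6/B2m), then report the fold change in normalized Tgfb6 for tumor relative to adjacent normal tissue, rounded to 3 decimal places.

1.323

Tgfb6/B2m (adjacent normal tissue) = 127.0 / 31.67 = 4.0101
Tgfb6/B2m (tumor) = 212.2 / 40.00 = 5.305
Fold change = 5.305 / 4.0101 = 1.3229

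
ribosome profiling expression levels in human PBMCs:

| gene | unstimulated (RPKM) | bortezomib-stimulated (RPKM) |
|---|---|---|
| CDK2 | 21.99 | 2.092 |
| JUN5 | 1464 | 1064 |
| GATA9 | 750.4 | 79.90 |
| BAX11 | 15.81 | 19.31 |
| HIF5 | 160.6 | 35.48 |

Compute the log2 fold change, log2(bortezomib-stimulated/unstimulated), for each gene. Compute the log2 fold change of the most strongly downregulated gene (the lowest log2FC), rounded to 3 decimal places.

log2(2.092/21.99) = -3.394  (CDK2)
log2(1064/1464) = -0.460  (JUN5)
log2(79.90/750.4) = -3.231  (GATA9)
log2(19.31/15.81) = 0.289  (BAX11)
log2(35.48/160.6) = -2.178  (HIF5)
CDK2 is most strongly downregulated.

-3.394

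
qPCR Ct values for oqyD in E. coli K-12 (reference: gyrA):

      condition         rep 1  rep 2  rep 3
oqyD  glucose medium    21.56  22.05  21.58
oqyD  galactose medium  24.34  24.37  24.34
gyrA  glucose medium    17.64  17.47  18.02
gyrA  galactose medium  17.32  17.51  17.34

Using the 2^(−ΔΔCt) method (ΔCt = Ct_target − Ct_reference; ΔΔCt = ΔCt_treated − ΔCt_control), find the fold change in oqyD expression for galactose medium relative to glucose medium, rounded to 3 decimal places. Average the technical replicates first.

0.130

Mean Ct: oqyD glucose medium 21.730; oqyD galactose medium 24.350; gyrA glucose medium 17.710; gyrA galactose medium 17.390
ΔCt(glucose medium) = 21.730 − 17.710 = 4.020
ΔCt(galactose medium) = 24.350 − 17.390 = 6.960
ΔΔCt = 6.960 − 4.020 = 2.940
Fold change = 2^(−2.940) = 0.1303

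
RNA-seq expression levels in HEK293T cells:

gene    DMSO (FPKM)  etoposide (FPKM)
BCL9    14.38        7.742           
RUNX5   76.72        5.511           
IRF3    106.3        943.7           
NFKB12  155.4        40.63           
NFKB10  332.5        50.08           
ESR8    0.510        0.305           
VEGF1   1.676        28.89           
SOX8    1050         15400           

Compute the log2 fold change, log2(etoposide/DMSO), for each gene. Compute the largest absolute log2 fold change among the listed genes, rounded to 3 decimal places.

4.107

log2(7.742/14.38) = -0.893  (BCL9)
log2(5.511/76.72) = -3.799  (RUNX5)
log2(943.7/106.3) = 3.150  (IRF3)
log2(40.63/155.4) = -1.935  (NFKB12)
log2(50.08/332.5) = -2.731  (NFKB10)
log2(0.305/0.510) = -0.742  (ESR8)
log2(28.89/1.676) = 4.107  (VEGF1)
log2(15400/1050) = 3.874  (SOX8)
The largest magnitude belongs to VEGF1.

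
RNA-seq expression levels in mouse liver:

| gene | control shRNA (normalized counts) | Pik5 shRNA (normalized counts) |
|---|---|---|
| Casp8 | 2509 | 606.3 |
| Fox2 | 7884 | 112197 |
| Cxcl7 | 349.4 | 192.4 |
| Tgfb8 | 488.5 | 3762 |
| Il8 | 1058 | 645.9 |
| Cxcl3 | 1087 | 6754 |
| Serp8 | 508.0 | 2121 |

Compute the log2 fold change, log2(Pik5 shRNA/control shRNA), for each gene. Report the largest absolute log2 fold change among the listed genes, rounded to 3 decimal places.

3.831

log2(606.3/2509) = -2.049  (Casp8)
log2(112197/7884) = 3.831  (Fox2)
log2(192.4/349.4) = -0.861  (Cxcl7)
log2(3762/488.5) = 2.945  (Tgfb8)
log2(645.9/1058) = -0.712  (Il8)
log2(6754/1087) = 2.635  (Cxcl3)
log2(2121/508.0) = 2.062  (Serp8)
The largest magnitude belongs to Fox2.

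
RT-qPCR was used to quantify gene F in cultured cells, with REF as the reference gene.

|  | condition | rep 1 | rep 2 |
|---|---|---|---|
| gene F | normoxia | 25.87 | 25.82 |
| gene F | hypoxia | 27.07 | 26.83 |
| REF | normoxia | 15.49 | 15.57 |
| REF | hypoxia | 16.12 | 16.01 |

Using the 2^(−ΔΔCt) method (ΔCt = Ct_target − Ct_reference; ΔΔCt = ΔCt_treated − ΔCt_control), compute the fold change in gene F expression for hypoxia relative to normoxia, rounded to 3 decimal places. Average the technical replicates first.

Mean Ct: gene F normoxia 25.845; gene F hypoxia 26.950; REF normoxia 15.530; REF hypoxia 16.065
ΔCt(normoxia) = 25.845 − 15.530 = 10.315
ΔCt(hypoxia) = 26.950 − 16.065 = 10.885
ΔΔCt = 10.885 − 10.315 = 0.570
Fold change = 2^(−0.570) = 0.6736

0.674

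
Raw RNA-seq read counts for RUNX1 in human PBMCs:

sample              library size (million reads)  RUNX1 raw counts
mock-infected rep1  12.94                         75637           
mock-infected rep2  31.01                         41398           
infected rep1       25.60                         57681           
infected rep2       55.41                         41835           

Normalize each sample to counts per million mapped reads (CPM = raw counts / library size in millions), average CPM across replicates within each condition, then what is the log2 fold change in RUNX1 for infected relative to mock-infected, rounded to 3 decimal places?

CPM(mock-infected rep1) = 75637 / 12.94 = 5845.2087
CPM(mock-infected rep2) = 41398 / 31.01 = 1334.9887
CPM(infected rep1) = 57681 / 25.60 = 2253.1641
CPM(infected rep2) = 41835 / 55.41 = 755.0081
mean CPM(mock-infected) = 3590.0987; mean CPM(infected) = 1504.0861
Fold change = 1504.0861 / 3590.0987 = 0.41895
log2(0.41895) = -1.2551

-1.255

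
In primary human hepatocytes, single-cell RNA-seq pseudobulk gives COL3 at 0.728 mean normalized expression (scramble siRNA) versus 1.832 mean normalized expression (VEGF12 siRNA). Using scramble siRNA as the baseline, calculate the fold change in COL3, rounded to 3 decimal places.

Fold change = 1.832 / 0.728 = 2.5165
COL3 is upregulated.

2.516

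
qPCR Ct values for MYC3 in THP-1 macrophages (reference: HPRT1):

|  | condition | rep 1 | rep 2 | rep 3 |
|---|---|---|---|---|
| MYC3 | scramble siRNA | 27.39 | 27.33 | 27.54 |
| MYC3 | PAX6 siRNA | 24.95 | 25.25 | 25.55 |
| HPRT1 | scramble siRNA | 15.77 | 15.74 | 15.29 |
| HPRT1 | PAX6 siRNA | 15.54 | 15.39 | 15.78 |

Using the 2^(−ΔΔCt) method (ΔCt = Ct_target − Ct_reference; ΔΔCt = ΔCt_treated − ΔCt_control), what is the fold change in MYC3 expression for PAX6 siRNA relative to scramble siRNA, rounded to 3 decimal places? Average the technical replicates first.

4.408

Mean Ct: MYC3 scramble siRNA 27.420; MYC3 PAX6 siRNA 25.250; HPRT1 scramble siRNA 15.600; HPRT1 PAX6 siRNA 15.570
ΔCt(scramble siRNA) = 27.420 − 15.600 = 11.820
ΔCt(PAX6 siRNA) = 25.250 − 15.570 = 9.680
ΔΔCt = 9.680 − 11.820 = -2.140
Fold change = 2^(−(-2.140)) = 2^2.140 = 4.4076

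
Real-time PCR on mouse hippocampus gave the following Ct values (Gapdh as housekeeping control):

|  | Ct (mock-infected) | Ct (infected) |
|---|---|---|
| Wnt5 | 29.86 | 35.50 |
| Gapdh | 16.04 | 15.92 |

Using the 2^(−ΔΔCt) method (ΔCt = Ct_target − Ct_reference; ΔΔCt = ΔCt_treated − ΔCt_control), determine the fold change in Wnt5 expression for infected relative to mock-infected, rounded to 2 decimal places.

0.02

ΔCt(mock-infected) = 29.860 − 16.040 = 13.820
ΔCt(infected) = 35.500 − 15.920 = 19.580
ΔΔCt = 19.580 − 13.820 = 5.760
Fold change = 2^(−5.760) = 0.018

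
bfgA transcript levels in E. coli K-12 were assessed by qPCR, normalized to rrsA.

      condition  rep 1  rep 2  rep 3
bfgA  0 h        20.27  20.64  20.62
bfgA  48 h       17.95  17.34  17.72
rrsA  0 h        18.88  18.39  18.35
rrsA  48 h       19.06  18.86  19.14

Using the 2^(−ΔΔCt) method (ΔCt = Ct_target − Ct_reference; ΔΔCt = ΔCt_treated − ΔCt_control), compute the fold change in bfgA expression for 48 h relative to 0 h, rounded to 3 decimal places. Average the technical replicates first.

9.987

Mean Ct: bfgA 0 h 20.510; bfgA 48 h 17.670; rrsA 0 h 18.540; rrsA 48 h 19.020
ΔCt(0 h) = 20.510 − 18.540 = 1.970
ΔCt(48 h) = 17.670 − 19.020 = -1.350
ΔΔCt = -1.350 − 1.970 = -3.320
Fold change = 2^(−(-3.320)) = 2^3.320 = 9.9866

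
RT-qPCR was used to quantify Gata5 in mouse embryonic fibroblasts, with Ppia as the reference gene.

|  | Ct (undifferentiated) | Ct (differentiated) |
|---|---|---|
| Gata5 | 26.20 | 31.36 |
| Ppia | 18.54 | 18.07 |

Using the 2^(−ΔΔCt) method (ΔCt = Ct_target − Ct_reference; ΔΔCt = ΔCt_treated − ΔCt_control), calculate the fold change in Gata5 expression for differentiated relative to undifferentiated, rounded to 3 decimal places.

0.020

ΔCt(undifferentiated) = 26.200 − 18.540 = 7.660
ΔCt(differentiated) = 31.360 − 18.070 = 13.290
ΔΔCt = 13.290 − 7.660 = 5.630
Fold change = 2^(−5.630) = 0.0202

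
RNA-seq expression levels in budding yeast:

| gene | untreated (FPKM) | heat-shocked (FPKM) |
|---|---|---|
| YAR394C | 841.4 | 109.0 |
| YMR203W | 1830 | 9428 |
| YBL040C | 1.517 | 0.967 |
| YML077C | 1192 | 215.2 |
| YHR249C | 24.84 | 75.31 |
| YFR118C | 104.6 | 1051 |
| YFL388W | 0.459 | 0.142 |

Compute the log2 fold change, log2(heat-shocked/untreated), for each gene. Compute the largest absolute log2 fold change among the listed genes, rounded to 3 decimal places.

3.329

log2(109.0/841.4) = -2.948  (YAR394C)
log2(9428/1830) = 2.365  (YMR203W)
log2(0.967/1.517) = -0.650  (YBL040C)
log2(215.2/1192) = -2.470  (YML077C)
log2(75.31/24.84) = 1.600  (YHR249C)
log2(1051/104.6) = 3.329  (YFR118C)
log2(0.142/0.459) = -1.693  (YFL388W)
The largest magnitude belongs to YFR118C.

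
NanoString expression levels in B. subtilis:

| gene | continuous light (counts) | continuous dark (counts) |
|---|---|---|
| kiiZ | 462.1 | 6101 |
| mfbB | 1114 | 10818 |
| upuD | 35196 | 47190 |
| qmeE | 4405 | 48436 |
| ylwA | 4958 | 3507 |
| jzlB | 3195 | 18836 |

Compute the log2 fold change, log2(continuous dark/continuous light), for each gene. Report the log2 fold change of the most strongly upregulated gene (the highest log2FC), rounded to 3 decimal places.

log2(6101/462.1) = 3.723  (kiiZ)
log2(10818/1114) = 3.280  (mfbB)
log2(47190/35196) = 0.423  (upuD)
log2(48436/4405) = 3.459  (qmeE)
log2(3507/4958) = -0.500  (ylwA)
log2(18836/3195) = 2.560  (jzlB)
kiiZ is most strongly upregulated.

3.723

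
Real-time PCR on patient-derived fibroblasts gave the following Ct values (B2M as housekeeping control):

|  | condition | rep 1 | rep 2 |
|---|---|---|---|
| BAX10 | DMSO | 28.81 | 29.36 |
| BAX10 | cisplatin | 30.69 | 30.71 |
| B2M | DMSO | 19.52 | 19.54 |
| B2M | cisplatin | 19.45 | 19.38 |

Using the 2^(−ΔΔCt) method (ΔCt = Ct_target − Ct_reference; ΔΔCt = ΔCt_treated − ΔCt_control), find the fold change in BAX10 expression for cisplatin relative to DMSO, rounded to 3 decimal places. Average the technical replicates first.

0.301

Mean Ct: BAX10 DMSO 29.085; BAX10 cisplatin 30.700; B2M DMSO 19.530; B2M cisplatin 19.415
ΔCt(DMSO) = 29.085 − 19.530 = 9.555
ΔCt(cisplatin) = 30.700 − 19.415 = 11.285
ΔΔCt = 11.285 − 9.555 = 1.730
Fold change = 2^(−1.730) = 0.3015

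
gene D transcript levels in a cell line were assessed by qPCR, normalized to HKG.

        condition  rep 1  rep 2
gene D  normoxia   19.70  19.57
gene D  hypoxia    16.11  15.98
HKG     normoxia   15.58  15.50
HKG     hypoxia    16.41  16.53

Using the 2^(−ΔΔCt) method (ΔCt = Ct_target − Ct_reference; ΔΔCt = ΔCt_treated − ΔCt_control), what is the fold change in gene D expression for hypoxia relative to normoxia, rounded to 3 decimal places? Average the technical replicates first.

22.943

Mean Ct: gene D normoxia 19.635; gene D hypoxia 16.045; HKG normoxia 15.540; HKG hypoxia 16.470
ΔCt(normoxia) = 19.635 − 15.540 = 4.095
ΔCt(hypoxia) = 16.045 − 16.470 = -0.425
ΔΔCt = -0.425 − 4.095 = -4.520
Fold change = 2^(−(-4.520)) = 2^4.520 = 22.9433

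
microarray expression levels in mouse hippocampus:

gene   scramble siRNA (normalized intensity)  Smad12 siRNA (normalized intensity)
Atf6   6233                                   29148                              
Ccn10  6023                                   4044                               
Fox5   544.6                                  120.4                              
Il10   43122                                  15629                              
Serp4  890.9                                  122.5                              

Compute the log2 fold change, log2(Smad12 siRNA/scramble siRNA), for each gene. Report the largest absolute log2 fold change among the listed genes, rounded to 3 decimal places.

log2(29148/6233) = 2.225  (Atf6)
log2(4044/6023) = -0.575  (Ccn10)
log2(120.4/544.6) = -2.177  (Fox5)
log2(15629/43122) = -1.464  (Il10)
log2(122.5/890.9) = -2.862  (Serp4)
The largest magnitude belongs to Serp4.

2.862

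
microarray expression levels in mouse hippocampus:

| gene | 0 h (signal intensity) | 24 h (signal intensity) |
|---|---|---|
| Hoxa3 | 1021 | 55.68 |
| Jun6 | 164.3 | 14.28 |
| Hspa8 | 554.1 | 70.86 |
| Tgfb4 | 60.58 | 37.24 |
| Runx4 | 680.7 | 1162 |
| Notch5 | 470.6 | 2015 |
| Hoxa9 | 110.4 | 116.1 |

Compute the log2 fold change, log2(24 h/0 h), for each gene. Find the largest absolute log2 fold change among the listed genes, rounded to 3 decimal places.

log2(55.68/1021) = -4.197  (Hoxa3)
log2(14.28/164.3) = -3.524  (Jun6)
log2(70.86/554.1) = -2.967  (Hspa8)
log2(37.24/60.58) = -0.702  (Tgfb4)
log2(1162/680.7) = 0.772  (Runx4)
log2(2015/470.6) = 2.098  (Notch5)
log2(116.1/110.4) = 0.073  (Hoxa9)
The largest magnitude belongs to Hoxa3.

4.197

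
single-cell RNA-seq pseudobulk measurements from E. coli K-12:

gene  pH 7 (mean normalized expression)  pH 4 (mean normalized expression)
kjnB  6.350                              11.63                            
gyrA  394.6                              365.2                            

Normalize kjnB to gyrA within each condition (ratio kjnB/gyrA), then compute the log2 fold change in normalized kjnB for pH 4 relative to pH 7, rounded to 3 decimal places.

0.985

kjnB/gyrA (pH 7) = 6.350 / 394.6 = 0.016092
kjnB/gyrA (pH 4) = 11.63 / 365.2 = 0.031846
Fold change = 0.031846 / 0.016092 = 1.9789
log2(1.9789) = 0.9847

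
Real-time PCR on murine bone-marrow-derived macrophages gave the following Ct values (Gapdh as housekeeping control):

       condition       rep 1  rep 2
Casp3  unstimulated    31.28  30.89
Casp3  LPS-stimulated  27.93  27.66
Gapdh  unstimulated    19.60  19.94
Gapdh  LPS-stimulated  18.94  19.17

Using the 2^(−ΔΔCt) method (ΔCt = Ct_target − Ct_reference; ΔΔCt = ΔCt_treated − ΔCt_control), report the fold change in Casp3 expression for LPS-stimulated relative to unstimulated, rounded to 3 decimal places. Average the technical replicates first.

Mean Ct: Casp3 unstimulated 31.085; Casp3 LPS-stimulated 27.795; Gapdh unstimulated 19.770; Gapdh LPS-stimulated 19.055
ΔCt(unstimulated) = 31.085 − 19.770 = 11.315
ΔCt(LPS-stimulated) = 27.795 − 19.055 = 8.740
ΔΔCt = 8.740 − 11.315 = -2.575
Fold change = 2^(−(-2.575)) = 2^2.575 = 5.9587

5.959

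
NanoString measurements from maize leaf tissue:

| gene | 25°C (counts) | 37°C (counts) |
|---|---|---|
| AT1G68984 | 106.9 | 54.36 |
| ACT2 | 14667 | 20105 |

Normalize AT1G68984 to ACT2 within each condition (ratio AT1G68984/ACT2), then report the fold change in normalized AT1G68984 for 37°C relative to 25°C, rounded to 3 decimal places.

0.371

AT1G68984/ACT2 (25°C) = 106.9 / 14667 = 0.0072885
AT1G68984/ACT2 (37°C) = 54.36 / 20105 = 0.0027038
Fold change = 0.0027038 / 0.0072885 = 0.3710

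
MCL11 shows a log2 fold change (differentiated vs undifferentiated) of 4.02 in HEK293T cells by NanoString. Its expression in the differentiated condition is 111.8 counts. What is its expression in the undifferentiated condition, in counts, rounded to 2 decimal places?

6.89

Fold change = 2^(4.02) = 16.2234
undifferentiated expression = 111.8 / 16.2234 = 6.89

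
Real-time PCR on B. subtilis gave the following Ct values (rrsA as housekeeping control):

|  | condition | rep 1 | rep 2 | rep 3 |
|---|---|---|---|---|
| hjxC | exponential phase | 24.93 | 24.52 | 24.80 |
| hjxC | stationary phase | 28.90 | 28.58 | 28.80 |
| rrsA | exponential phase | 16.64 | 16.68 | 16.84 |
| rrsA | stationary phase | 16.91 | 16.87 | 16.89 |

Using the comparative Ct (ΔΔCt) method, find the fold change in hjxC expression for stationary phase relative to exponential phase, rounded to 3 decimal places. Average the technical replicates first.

Mean Ct: hjxC exponential phase 24.750; hjxC stationary phase 28.760; rrsA exponential phase 16.720; rrsA stationary phase 16.890
ΔCt(exponential phase) = 24.750 − 16.720 = 8.030
ΔCt(stationary phase) = 28.760 − 16.890 = 11.870
ΔΔCt = 11.870 − 8.030 = 3.840
Fold change = 2^(−3.840) = 0.0698

0.070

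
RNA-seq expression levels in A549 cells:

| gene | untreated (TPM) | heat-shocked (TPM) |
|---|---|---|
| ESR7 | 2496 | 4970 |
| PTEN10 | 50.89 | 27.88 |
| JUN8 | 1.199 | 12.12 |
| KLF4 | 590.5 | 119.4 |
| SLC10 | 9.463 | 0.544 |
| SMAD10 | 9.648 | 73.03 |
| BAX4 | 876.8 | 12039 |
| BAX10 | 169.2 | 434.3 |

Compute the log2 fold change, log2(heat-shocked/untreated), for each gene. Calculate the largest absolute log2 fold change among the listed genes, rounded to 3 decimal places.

4.121

log2(4970/2496) = 0.994  (ESR7)
log2(27.88/50.89) = -0.868  (PTEN10)
log2(12.12/1.199) = 3.337  (JUN8)
log2(119.4/590.5) = -2.306  (KLF4)
log2(0.544/9.463) = -4.121  (SLC10)
log2(73.03/9.648) = 2.920  (SMAD10)
log2(12039/876.8) = 3.779  (BAX4)
log2(434.3/169.2) = 1.360  (BAX10)
The largest magnitude belongs to SLC10.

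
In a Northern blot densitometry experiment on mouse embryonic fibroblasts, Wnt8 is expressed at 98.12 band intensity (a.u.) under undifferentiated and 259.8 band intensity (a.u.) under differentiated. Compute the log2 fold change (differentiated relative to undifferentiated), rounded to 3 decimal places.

1.405

Fold change = 259.8 / 98.12 = 2.6478
log2(2.6478) = 1.4048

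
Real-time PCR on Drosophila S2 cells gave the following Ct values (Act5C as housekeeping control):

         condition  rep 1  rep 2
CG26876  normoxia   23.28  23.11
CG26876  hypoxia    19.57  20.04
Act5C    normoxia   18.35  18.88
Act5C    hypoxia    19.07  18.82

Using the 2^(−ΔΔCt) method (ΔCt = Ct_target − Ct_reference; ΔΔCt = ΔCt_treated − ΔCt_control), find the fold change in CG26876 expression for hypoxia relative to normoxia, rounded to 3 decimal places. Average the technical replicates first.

13.177

Mean Ct: CG26876 normoxia 23.195; CG26876 hypoxia 19.805; Act5C normoxia 18.615; Act5C hypoxia 18.945
ΔCt(normoxia) = 23.195 − 18.615 = 4.580
ΔCt(hypoxia) = 19.805 − 18.945 = 0.860
ΔΔCt = 0.860 − 4.580 = -3.720
Fold change = 2^(−(-3.720)) = 2^3.720 = 13.1775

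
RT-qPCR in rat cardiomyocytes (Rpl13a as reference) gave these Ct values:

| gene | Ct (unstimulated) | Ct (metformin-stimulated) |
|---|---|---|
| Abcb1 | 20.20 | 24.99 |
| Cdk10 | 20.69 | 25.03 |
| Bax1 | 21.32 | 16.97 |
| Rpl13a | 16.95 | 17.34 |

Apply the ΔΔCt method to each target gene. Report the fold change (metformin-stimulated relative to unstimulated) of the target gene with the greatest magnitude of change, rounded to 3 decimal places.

Abcb1: ΔΔCt = (24.99−17.34) − (20.20−16.95) = 7.65 − 3.25 = 4.40; fold change = 2^-4.40 = 0.047
Cdk10: ΔΔCt = (25.03−17.34) − (20.69−16.95) = 7.69 − 3.74 = 3.95; fold change = 2^-3.95 = 0.065
Bax1: ΔΔCt = (16.97−17.34) − (21.32−16.95) = -0.37 − 4.37 = -4.74; fold change = 2^4.74 = 26.723
Bax1 has the largest |ΔΔCt| = 4.74.

26.723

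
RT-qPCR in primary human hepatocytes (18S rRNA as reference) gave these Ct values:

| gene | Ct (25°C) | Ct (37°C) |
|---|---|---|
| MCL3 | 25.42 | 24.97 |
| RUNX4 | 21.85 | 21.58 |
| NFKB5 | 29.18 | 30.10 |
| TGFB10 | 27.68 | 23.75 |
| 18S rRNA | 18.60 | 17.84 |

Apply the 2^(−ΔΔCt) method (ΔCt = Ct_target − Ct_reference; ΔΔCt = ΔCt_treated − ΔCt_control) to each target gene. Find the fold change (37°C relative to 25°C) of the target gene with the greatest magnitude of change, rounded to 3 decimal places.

9.000

MCL3: ΔΔCt = (24.97−17.84) − (25.42−18.60) = 7.13 − 6.82 = 0.31; fold change = 2^-0.31 = 0.807
RUNX4: ΔΔCt = (21.58−17.84) − (21.85−18.60) = 3.74 − 3.25 = 0.49; fold change = 2^-0.49 = 0.712
NFKB5: ΔΔCt = (30.10−17.84) − (29.18−18.60) = 12.26 − 10.58 = 1.68; fold change = 2^-1.68 = 0.312
TGFB10: ΔΔCt = (23.75−17.84) − (27.68−18.60) = 5.91 − 9.08 = -3.17; fold change = 2^3.17 = 9.000
TGFB10 has the largest |ΔΔCt| = 3.17.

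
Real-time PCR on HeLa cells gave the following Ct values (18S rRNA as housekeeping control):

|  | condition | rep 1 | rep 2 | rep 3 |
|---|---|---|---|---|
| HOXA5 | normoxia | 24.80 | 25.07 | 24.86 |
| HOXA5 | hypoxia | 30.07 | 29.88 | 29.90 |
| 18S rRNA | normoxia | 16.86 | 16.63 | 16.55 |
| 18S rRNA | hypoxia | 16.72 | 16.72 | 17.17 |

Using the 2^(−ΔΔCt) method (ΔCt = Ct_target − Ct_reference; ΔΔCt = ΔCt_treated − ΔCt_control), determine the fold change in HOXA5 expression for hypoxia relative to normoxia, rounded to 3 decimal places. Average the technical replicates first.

Mean Ct: HOXA5 normoxia 24.910; HOXA5 hypoxia 29.950; 18S rRNA normoxia 16.680; 18S rRNA hypoxia 16.870
ΔCt(normoxia) = 24.910 − 16.680 = 8.230
ΔCt(hypoxia) = 29.950 − 16.870 = 13.080
ΔΔCt = 13.080 − 8.230 = 4.850
Fold change = 2^(−4.850) = 0.0347

0.035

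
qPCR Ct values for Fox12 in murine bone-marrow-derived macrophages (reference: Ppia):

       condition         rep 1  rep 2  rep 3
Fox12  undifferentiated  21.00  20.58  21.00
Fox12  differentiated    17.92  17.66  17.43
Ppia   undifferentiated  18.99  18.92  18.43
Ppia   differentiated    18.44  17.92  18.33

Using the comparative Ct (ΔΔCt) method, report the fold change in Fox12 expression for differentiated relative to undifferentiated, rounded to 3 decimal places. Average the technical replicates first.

6.233

Mean Ct: Fox12 undifferentiated 20.860; Fox12 differentiated 17.670; Ppia undifferentiated 18.780; Ppia differentiated 18.230
ΔCt(undifferentiated) = 20.860 − 18.780 = 2.080
ΔCt(differentiated) = 17.670 − 18.230 = -0.560
ΔΔCt = -0.560 − 2.080 = -2.640
Fold change = 2^(−(-2.640)) = 2^2.640 = 6.2333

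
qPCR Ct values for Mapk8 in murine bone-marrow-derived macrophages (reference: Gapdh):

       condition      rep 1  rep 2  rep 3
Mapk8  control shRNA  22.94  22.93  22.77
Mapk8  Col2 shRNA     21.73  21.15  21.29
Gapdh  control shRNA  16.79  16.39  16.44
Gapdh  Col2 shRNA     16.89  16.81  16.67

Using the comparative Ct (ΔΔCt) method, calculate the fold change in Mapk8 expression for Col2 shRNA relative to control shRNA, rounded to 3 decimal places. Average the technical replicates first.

Mean Ct: Mapk8 control shRNA 22.880; Mapk8 Col2 shRNA 21.390; Gapdh control shRNA 16.540; Gapdh Col2 shRNA 16.790
ΔCt(control shRNA) = 22.880 − 16.540 = 6.340
ΔCt(Col2 shRNA) = 21.390 − 16.790 = 4.600
ΔΔCt = 4.600 − 6.340 = -1.740
Fold change = 2^(−(-1.740)) = 2^1.740 = 3.3404

3.340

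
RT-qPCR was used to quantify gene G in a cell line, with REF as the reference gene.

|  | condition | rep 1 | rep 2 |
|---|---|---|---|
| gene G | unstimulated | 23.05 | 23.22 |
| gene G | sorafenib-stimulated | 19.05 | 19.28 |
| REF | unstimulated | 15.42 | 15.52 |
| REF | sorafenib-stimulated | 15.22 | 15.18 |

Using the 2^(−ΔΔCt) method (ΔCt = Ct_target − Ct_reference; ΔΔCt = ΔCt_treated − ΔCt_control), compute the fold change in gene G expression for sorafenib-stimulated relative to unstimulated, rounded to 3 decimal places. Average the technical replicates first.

12.996

Mean Ct: gene G unstimulated 23.135; gene G sorafenib-stimulated 19.165; REF unstimulated 15.470; REF sorafenib-stimulated 15.200
ΔCt(unstimulated) = 23.135 − 15.470 = 7.665
ΔCt(sorafenib-stimulated) = 19.165 − 15.200 = 3.965
ΔΔCt = 3.965 − 7.665 = -3.700
Fold change = 2^(−(-3.700)) = 2^3.700 = 12.9960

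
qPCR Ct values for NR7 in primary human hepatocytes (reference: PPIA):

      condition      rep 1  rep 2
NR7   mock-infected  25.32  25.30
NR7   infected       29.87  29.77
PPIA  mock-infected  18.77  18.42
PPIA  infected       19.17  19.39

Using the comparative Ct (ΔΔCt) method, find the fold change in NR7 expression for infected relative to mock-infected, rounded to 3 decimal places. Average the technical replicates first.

Mean Ct: NR7 mock-infected 25.310; NR7 infected 29.820; PPIA mock-infected 18.595; PPIA infected 19.280
ΔCt(mock-infected) = 25.310 − 18.595 = 6.715
ΔCt(infected) = 29.820 − 19.280 = 10.540
ΔΔCt = 10.540 − 6.715 = 3.825
Fold change = 2^(−3.825) = 0.0706

0.071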